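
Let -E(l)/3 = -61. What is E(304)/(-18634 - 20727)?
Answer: -183/39361 ≈ -0.0046493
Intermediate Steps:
E(l) = 183 (E(l) = -3*(-61) = 183)
E(304)/(-18634 - 20727) = 183/(-18634 - 20727) = 183/(-39361) = 183*(-1/39361) = -183/39361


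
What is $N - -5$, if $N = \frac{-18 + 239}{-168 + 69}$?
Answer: $\frac{274}{99} \approx 2.7677$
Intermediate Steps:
$N = - \frac{221}{99}$ ($N = \frac{221}{-99} = 221 \left(- \frac{1}{99}\right) = - \frac{221}{99} \approx -2.2323$)
$N - -5 = - \frac{221}{99} - -5 = - \frac{221}{99} + 5 = \frac{274}{99}$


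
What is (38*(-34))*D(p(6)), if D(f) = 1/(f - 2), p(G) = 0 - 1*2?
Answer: 323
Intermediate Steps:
p(G) = -2 (p(G) = 0 - 2 = -2)
D(f) = 1/(-2 + f)
(38*(-34))*D(p(6)) = (38*(-34))/(-2 - 2) = -1292/(-4) = -1292*(-¼) = 323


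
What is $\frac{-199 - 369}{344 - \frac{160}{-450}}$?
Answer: $- \frac{3195}{1937} \approx -1.6495$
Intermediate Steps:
$\frac{-199 - 369}{344 - \frac{160}{-450}} = - \frac{568}{344 - - \frac{16}{45}} = - \frac{568}{344 + \frac{16}{45}} = - \frac{568}{\frac{15496}{45}} = \left(-568\right) \frac{45}{15496} = - \frac{3195}{1937}$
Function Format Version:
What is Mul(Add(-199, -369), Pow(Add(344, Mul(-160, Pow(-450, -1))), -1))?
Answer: Rational(-3195, 1937) ≈ -1.6495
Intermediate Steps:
Mul(Add(-199, -369), Pow(Add(344, Mul(-160, Pow(-450, -1))), -1)) = Mul(-568, Pow(Add(344, Mul(-160, Rational(-1, 450))), -1)) = Mul(-568, Pow(Add(344, Rational(16, 45)), -1)) = Mul(-568, Pow(Rational(15496, 45), -1)) = Mul(-568, Rational(45, 15496)) = Rational(-3195, 1937)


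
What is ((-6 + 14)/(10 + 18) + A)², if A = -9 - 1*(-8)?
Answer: 25/49 ≈ 0.51020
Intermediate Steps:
A = -1 (A = -9 + 8 = -1)
((-6 + 14)/(10 + 18) + A)² = ((-6 + 14)/(10 + 18) - 1)² = (8/28 - 1)² = (8*(1/28) - 1)² = (2/7 - 1)² = (-5/7)² = 25/49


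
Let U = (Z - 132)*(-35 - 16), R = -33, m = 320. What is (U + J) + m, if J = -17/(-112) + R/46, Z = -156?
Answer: 38659151/2576 ≈ 15007.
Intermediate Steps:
U = 14688 (U = (-156 - 132)*(-35 - 16) = -288*(-51) = 14688)
J = -1457/2576 (J = -17/(-112) - 33/46 = -17*(-1/112) - 33*1/46 = 17/112 - 33/46 = -1457/2576 ≈ -0.56561)
(U + J) + m = (14688 - 1457/2576) + 320 = 37834831/2576 + 320 = 38659151/2576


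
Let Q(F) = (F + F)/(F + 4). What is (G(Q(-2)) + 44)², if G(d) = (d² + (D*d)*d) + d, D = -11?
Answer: 4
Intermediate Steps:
Q(F) = 2*F/(4 + F) (Q(F) = (2*F)/(4 + F) = 2*F/(4 + F))
G(d) = d - 10*d² (G(d) = (d² + (-11*d)*d) + d = (d² - 11*d²) + d = -10*d² + d = d - 10*d²)
(G(Q(-2)) + 44)² = ((2*(-2)/(4 - 2))*(1 - 20*(-2)/(4 - 2)) + 44)² = ((2*(-2)/2)*(1 - 20*(-2)/2) + 44)² = ((2*(-2)*(½))*(1 - 20*(-2)/2) + 44)² = (-2*(1 - 10*(-2)) + 44)² = (-2*(1 + 20) + 44)² = (-2*21 + 44)² = (-42 + 44)² = 2² = 4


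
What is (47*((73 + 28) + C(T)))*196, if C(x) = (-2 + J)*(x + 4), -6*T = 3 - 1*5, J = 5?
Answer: 1050168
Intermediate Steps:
T = ⅓ (T = -(3 - 1*5)/6 = -(3 - 5)/6 = -⅙*(-2) = ⅓ ≈ 0.33333)
C(x) = 12 + 3*x (C(x) = (-2 + 5)*(x + 4) = 3*(4 + x) = 12 + 3*x)
(47*((73 + 28) + C(T)))*196 = (47*((73 + 28) + (12 + 3*(⅓))))*196 = (47*(101 + (12 + 1)))*196 = (47*(101 + 13))*196 = (47*114)*196 = 5358*196 = 1050168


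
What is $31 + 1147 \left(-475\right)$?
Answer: $-544794$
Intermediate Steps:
$31 + 1147 \left(-475\right) = 31 - 544825 = -544794$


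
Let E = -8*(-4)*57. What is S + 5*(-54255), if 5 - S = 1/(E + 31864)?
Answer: -9138543761/33688 ≈ -2.7127e+5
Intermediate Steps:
E = 1824 (E = 32*57 = 1824)
S = 168439/33688 (S = 5 - 1/(1824 + 31864) = 5 - 1/33688 = 168439/33688 ≈ 5.0000)
S + 5*(-54255) = 168439/33688 + 5*(-54255) = 168439/33688 - 271275 = -9138543761/33688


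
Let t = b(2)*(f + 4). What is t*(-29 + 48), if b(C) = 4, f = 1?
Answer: 380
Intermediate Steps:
t = 20 (t = 4*(1 + 4) = 4*5 = 20)
t*(-29 + 48) = 20*(-29 + 48) = 20*19 = 380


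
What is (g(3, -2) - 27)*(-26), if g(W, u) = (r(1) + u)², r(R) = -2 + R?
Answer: 468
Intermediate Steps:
g(W, u) = (-1 + u)² (g(W, u) = ((-2 + 1) + u)² = (-1 + u)²)
(g(3, -2) - 27)*(-26) = ((-1 - 2)² - 27)*(-26) = ((-3)² - 27)*(-26) = (9 - 27)*(-26) = -18*(-26) = 468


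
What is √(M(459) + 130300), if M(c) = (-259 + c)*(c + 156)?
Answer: 10*√2533 ≈ 503.29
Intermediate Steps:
M(c) = (-259 + c)*(156 + c)
√(M(459) + 130300) = √((-40404 + 459² - 103*459) + 130300) = √((-40404 + 210681 - 47277) + 130300) = √(123000 + 130300) = √253300 = 10*√2533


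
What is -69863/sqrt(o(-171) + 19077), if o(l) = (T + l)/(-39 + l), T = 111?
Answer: -69863*sqrt(934787)/133541 ≈ -505.81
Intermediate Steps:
o(l) = (111 + l)/(-39 + l)
-69863/sqrt(o(-171) + 19077) = -69863/sqrt((111 - 171)/(-39 - 171) + 19077) = -69863/sqrt(-60/(-210) + 19077) = -69863/sqrt(-1/210*(-60) + 19077) = -69863/sqrt(2/7 + 19077) = -69863*sqrt(934787)/133541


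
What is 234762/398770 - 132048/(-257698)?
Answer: 4041231387/3670079695 ≈ 1.1011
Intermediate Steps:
234762/398770 - 132048/(-257698) = 234762*(1/398770) - 132048*(-1/257698) = 117381/199385 + 9432/18407 = 4041231387/3670079695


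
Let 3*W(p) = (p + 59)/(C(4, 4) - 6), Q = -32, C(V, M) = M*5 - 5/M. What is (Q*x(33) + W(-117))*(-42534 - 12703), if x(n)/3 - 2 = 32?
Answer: 27597730888/153 ≈ 1.8038e+8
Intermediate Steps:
x(n) = 102 (x(n) = 6 + 3*32 = 6 + 96 = 102)
C(V, M) = -5/M + 5*M (C(V, M) = 5*M - 5/M = -5/M + 5*M)
W(p) = 236/153 + 4*p/153 (W(p) = ((p + 59)/((-5/4 + 5*4) - 6))/3 = ((59 + p)/((-5*¼ + 20) - 6))/3 = ((59 + p)/((-5/4 + 20) - 6))/3 = ((59 + p)/(75/4 - 6))/3 = ((59 + p)/(51/4))/3 = ((59 + p)*(4/51))/3 = (236/51 + 4*p/51)/3 = 236/153 + 4*p/153)
(Q*x(33) + W(-117))*(-42534 - 12703) = (-32*102 + (236/153 + (4/153)*(-117)))*(-42534 - 12703) = (-3264 + (236/153 - 52/17))*(-55237) = (-3264 - 232/153)*(-55237) = -499624/153*(-55237) = 27597730888/153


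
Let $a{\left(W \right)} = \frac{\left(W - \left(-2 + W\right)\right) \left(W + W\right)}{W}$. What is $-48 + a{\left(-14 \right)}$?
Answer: $-44$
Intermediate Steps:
$a{\left(W \right)} = 4$ ($a{\left(W \right)} = \frac{2 \cdot 2 W}{W} = \frac{4 W}{W} = 4$)
$-48 + a{\left(-14 \right)} = -48 + 4 = -44$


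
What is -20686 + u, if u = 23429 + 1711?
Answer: 4454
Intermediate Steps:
u = 25140
-20686 + u = -20686 + 25140 = 4454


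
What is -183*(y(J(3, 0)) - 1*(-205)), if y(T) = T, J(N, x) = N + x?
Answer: -38064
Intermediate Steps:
-183*(y(J(3, 0)) - 1*(-205)) = -183*((3 + 0) - 1*(-205)) = -183*(3 + 205) = -183*208 = -38064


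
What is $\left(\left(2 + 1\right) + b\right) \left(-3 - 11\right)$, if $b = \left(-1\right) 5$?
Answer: $28$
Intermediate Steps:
$b = -5$
$\left(\left(2 + 1\right) + b\right) \left(-3 - 11\right) = \left(\left(2 + 1\right) - 5\right) \left(-3 - 11\right) = \left(3 - 5\right) \left(-14\right) = \left(-2\right) \left(-14\right) = 28$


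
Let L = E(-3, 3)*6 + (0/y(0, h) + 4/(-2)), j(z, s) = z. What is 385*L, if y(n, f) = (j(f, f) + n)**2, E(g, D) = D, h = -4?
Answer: 6160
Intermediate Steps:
y(n, f) = (f + n)**2
L = 16 (L = 3*6 + (0/((-4 + 0)**2) + 4/(-2)) = 18 + (0/((-4)**2) + 4*(-1/2)) = 18 + (0/16 - 2) = 18 + (0*(1/16) - 2) = 18 + (0 - 2) = 18 - 2 = 16)
385*L = 385*16 = 6160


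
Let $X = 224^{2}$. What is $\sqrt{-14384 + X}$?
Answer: $4 \sqrt{2237} \approx 189.19$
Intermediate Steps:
$X = 50176$
$\sqrt{-14384 + X} = \sqrt{-14384 + 50176} = \sqrt{35792} = 4 \sqrt{2237}$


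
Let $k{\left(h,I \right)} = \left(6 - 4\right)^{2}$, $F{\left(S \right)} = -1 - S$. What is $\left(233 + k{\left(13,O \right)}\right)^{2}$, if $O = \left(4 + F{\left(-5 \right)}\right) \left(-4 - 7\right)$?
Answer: $56169$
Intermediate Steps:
$O = -88$ ($O = \left(4 - -4\right) \left(-4 - 7\right) = \left(4 + \left(-1 + 5\right)\right) \left(-11\right) = \left(4 + 4\right) \left(-11\right) = 8 \left(-11\right) = -88$)
$k{\left(h,I \right)} = 4$ ($k{\left(h,I \right)} = 2^{2} = 4$)
$\left(233 + k{\left(13,O \right)}\right)^{2} = \left(233 + 4\right)^{2} = 237^{2} = 56169$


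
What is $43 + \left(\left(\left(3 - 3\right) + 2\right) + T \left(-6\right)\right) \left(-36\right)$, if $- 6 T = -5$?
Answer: $151$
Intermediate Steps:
$T = \frac{5}{6}$ ($T = \left(- \frac{1}{6}\right) \left(-5\right) = \frac{5}{6} \approx 0.83333$)
$43 + \left(\left(\left(3 - 3\right) + 2\right) + T \left(-6\right)\right) \left(-36\right) = 43 + \left(\left(\left(3 - 3\right) + 2\right) + \frac{5}{6} \left(-6\right)\right) \left(-36\right) = 43 + \left(\left(0 + 2\right) - 5\right) \left(-36\right) = 43 + \left(2 - 5\right) \left(-36\right) = 43 - -108 = 43 + 108 = 151$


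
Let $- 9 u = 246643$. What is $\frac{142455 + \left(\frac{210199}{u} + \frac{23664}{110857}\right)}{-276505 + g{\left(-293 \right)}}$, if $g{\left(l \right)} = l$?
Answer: $- \frac{38184464788385}{74198425885399} \approx -0.51463$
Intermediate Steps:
$u = - \frac{246643}{9}$ ($u = \left(- \frac{1}{9}\right) 246643 = - \frac{246643}{9} \approx -27405.0$)
$\frac{142455 + \left(\frac{210199}{u} + \frac{23664}{110857}\right)}{-276505 + g{\left(-293 \right)}} = \frac{142455 + \left(\frac{210199}{- \frac{246643}{9}} + \frac{23664}{110857}\right)}{-276505 - 293} = \frac{142455 + \left(210199 \left(- \frac{9}{246643}\right) + 23664 \cdot \frac{1}{110857}\right)}{-276798} = \left(142455 + \left(- \frac{1891791}{246643} + \frac{1392}{6521}\right)\right) \left(- \frac{1}{276798}\right) = \left(142455 - \frac{11993042055}{1608359003}\right) \left(- \frac{1}{276798}\right) = \frac{229106788730310}{1608359003} \left(- \frac{1}{276798}\right) = - \frac{38184464788385}{74198425885399}$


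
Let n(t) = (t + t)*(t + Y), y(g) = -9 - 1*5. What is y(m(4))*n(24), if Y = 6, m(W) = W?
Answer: -20160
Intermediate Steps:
y(g) = -14 (y(g) = -9 - 5 = -14)
n(t) = 2*t*(6 + t) (n(t) = (t + t)*(t + 6) = (2*t)*(6 + t) = 2*t*(6 + t))
y(m(4))*n(24) = -28*24*(6 + 24) = -28*24*30 = -14*1440 = -20160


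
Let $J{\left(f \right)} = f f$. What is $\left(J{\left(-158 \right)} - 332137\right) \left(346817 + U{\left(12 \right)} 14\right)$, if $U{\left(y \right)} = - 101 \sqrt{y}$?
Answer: $-106532818341 + 868685244 \sqrt{3} \approx -1.0503 \cdot 10^{11}$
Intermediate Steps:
$J{\left(f \right)} = f^{2}$
$\left(J{\left(-158 \right)} - 332137\right) \left(346817 + U{\left(12 \right)} 14\right) = \left(\left(-158\right)^{2} - 332137\right) \left(346817 + - 101 \sqrt{12} \cdot 14\right) = \left(24964 - 332137\right) \left(346817 + - 101 \cdot 2 \sqrt{3} \cdot 14\right) = - 307173 \left(346817 + - 202 \sqrt{3} \cdot 14\right) = - 307173 \left(346817 - 2828 \sqrt{3}\right) = -106532818341 + 868685244 \sqrt{3}$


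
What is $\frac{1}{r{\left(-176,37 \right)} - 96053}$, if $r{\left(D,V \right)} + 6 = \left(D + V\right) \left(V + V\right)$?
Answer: $- \frac{1}{106345} \approx -9.4034 \cdot 10^{-6}$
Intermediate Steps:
$r{\left(D,V \right)} = -6 + 2 V \left(D + V\right)$ ($r{\left(D,V \right)} = -6 + \left(D + V\right) \left(V + V\right) = -6 + \left(D + V\right) 2 V = -6 + 2 V \left(D + V\right)$)
$\frac{1}{r{\left(-176,37 \right)} - 96053} = \frac{1}{\left(-6 + 2 \cdot 37^{2} + 2 \left(-176\right) 37\right) - 96053} = \frac{1}{\left(-6 + 2 \cdot 1369 - 13024\right) - 96053} = \frac{1}{\left(-6 + 2738 - 13024\right) - 96053} = \frac{1}{-10292 - 96053} = \frac{1}{-106345} = - \frac{1}{106345}$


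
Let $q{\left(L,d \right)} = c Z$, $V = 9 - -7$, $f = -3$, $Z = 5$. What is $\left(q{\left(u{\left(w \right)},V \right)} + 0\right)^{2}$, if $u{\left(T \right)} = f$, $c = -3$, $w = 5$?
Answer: $225$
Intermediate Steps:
$u{\left(T \right)} = -3$
$V = 16$ ($V = 9 + 7 = 16$)
$q{\left(L,d \right)} = -15$ ($q{\left(L,d \right)} = \left(-3\right) 5 = -15$)
$\left(q{\left(u{\left(w \right)},V \right)} + 0\right)^{2} = \left(-15 + 0\right)^{2} = \left(-15\right)^{2} = 225$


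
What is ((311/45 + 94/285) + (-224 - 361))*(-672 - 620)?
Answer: 33590912/45 ≈ 7.4647e+5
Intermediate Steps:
((311/45 + 94/285) + (-224 - 361))*(-672 - 620) = ((311*(1/45) + 94*(1/285)) - 585)*(-1292) = ((311/45 + 94/285) - 585)*(-1292) = (6191/855 - 585)*(-1292) = -493984/855*(-1292) = 33590912/45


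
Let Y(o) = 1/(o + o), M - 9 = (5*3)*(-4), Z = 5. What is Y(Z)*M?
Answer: -51/10 ≈ -5.1000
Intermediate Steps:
M = -51 (M = 9 + (5*3)*(-4) = 9 + 15*(-4) = 9 - 60 = -51)
Y(o) = 1/(2*o)
Y(Z)*M = ((½)/5)*(-51) = ((½)*(⅕))*(-51) = (⅒)*(-51) = -51/10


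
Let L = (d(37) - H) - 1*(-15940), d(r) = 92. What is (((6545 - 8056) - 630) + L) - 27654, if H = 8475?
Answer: -22238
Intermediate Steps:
L = 7557 (L = (92 - 1*8475) - 1*(-15940) = (92 - 8475) + 15940 = -8383 + 15940 = 7557)
(((6545 - 8056) - 630) + L) - 27654 = (((6545 - 8056) - 630) + 7557) - 27654 = ((-1511 - 630) + 7557) - 27654 = (-2141 + 7557) - 27654 = 5416 - 27654 = -22238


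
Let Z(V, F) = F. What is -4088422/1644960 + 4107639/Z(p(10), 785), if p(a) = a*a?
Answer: 675369243817/129129360 ≈ 5230.2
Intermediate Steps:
p(a) = a²
-4088422/1644960 + 4107639/Z(p(10), 785) = -4088422/1644960 + 4107639/785 = -4088422*1/1644960 + 4107639*(1/785) = -2044211/822480 + 4107639/785 = 675369243817/129129360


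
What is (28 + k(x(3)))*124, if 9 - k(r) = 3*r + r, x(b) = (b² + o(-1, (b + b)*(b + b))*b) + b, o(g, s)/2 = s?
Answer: -108500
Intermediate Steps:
o(g, s) = 2*s
x(b) = b + b² + 8*b³ (x(b) = (b² + (2*((b + b)*(b + b)))*b) + b = (b² + (2*((2*b)*(2*b)))*b) + b = (b² + (2*(4*b²))*b) + b = (b² + (8*b²)*b) + b = (b² + 8*b³) + b = b + b² + 8*b³)
k(r) = 9 - 4*r (k(r) = 9 - (3*r + r) = 9 - 4*r)
(28 + k(x(3)))*124 = (28 + (9 - 12*(1 + 3 + 8*3²)))*124 = (28 + (9 - 12*(1 + 3 + 8*9)))*124 = (28 + (9 - 12*(1 + 3 + 72)))*124 = (28 + (9 - 12*76))*124 = (28 + (9 - 4*228))*124 = (28 + (9 - 912))*124 = (28 - 903)*124 = -875*124 = -108500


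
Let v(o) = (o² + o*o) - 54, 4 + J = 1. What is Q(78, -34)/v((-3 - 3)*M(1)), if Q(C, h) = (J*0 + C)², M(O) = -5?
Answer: 338/97 ≈ 3.4845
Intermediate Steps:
J = -3 (J = -4 + 1 = -3)
v(o) = -54 + 2*o² (v(o) = (o² + o²) - 54 = 2*o² - 54 = -54 + 2*o²)
Q(C, h) = C² (Q(C, h) = (-3*0 + C)² = (0 + C)² = C²)
Q(78, -34)/v((-3 - 3)*M(1)) = 78²/(-54 + 2*((-3 - 3)*(-5))²) = 6084/(-54 + 2*(-6*(-5))²) = 6084/(-54 + 2*30²) = 6084/(-54 + 2*900) = 6084/(-54 + 1800) = 6084/1746 = 6084*(1/1746) = 338/97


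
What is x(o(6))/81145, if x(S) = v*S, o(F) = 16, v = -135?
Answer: -432/16229 ≈ -0.026619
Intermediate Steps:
x(S) = -135*S
x(o(6))/81145 = -135*16/81145 = -2160*1/81145 = -432/16229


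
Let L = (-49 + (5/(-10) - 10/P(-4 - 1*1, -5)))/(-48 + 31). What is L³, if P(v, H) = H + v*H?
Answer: 125000/4913 ≈ 25.443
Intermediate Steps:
P(v, H) = H + H*v
L = 50/17 (L = (-49 + (5/(-10) - 10*(-1/(5*(1 + (-4 - 1*1))))))/(-48 + 31) = (-49 + (5*(-⅒) - 10*(-1/(5*(1 + (-4 - 1))))))/(-17) = (-49 + (-½ - 10*(-1/(5*(1 - 5)))))*(-1/17) = (-49 + (-½ - 10/((-5*(-4)))))*(-1/17) = (-49 + (-½ - 10/20))*(-1/17) = (-49 + (-½ - 10*1/20))*(-1/17) = (-49 + (-½ - ½))*(-1/17) = (-49 - 1)*(-1/17) = -50*(-1/17) = 50/17 ≈ 2.9412)
L³ = (50/17)³ = 125000/4913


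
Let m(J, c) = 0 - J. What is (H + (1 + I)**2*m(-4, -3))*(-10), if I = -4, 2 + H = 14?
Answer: -480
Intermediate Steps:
H = 12 (H = -2 + 14 = 12)
m(J, c) = -J
(H + (1 + I)**2*m(-4, -3))*(-10) = (12 + (1 - 4)**2*(-1*(-4)))*(-10) = (12 + (-3)**2*4)*(-10) = (12 + 9*4)*(-10) = (12 + 36)*(-10) = 48*(-10) = -480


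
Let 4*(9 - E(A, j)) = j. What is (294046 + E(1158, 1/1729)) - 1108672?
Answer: -5633891173/6916 ≈ -8.1462e+5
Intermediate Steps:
E(A, j) = 9 - j/4
(294046 + E(1158, 1/1729)) - 1108672 = (294046 + (9 - 1/4/1729)) - 1108672 = (294046 + (9 - 1/4*1/1729)) - 1108672 = (294046 + (9 - 1/6916)) - 1108672 = (294046 + 62243/6916) - 1108672 = 2033684379/6916 - 1108672 = -5633891173/6916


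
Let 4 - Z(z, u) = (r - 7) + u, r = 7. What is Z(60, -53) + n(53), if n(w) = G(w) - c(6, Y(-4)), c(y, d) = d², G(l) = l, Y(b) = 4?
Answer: 94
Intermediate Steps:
Z(z, u) = 4 - u (Z(z, u) = 4 - ((7 - 7) + u) = 4 - (0 + u) = 4 - u)
n(w) = -16 + w (n(w) = w - 1*4² = w - 1*16 = w - 16 = -16 + w)
Z(60, -53) + n(53) = (4 - 1*(-53)) + (-16 + 53) = (4 + 53) + 37 = 57 + 37 = 94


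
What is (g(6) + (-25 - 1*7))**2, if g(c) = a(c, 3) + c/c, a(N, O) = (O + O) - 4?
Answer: 841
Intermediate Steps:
a(N, O) = -4 + 2*O (a(N, O) = 2*O - 4 = -4 + 2*O)
g(c) = 3 (g(c) = (-4 + 2*3) + c/c = (-4 + 6) + 1 = 2 + 1 = 3)
(g(6) + (-25 - 1*7))**2 = (3 + (-25 - 1*7))**2 = (3 + (-25 - 7))**2 = (3 - 32)**2 = (-29)**2 = 841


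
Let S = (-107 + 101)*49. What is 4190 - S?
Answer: 4484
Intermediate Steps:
S = -294 (S = -6*49 = -294)
4190 - S = 4190 - 1*(-294) = 4190 + 294 = 4484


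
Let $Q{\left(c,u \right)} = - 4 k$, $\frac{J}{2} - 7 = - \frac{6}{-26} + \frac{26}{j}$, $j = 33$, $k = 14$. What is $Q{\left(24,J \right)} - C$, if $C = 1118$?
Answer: $-1174$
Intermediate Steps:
$J = \frac{6880}{429}$ ($J = 14 + 2 \left(- \frac{6}{-26} + \frac{26}{33}\right) = 14 + 2 \left(\left(-6\right) \left(- \frac{1}{26}\right) + 26 \cdot \frac{1}{33}\right) = 14 + 2 \left(\frac{3}{13} + \frac{26}{33}\right) = 14 + 2 \cdot \frac{437}{429} = 14 + \frac{874}{429} = \frac{6880}{429} \approx 16.037$)
$Q{\left(c,u \right)} = -56$ ($Q{\left(c,u \right)} = \left(-4\right) 14 = -56$)
$Q{\left(24,J \right)} - C = -56 - 1118 = -1174$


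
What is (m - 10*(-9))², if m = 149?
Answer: 57121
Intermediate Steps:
(m - 10*(-9))² = (149 - 10*(-9))² = (149 + 90)² = 239² = 57121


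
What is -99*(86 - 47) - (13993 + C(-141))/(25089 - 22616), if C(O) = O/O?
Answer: -9562247/2473 ≈ -3866.7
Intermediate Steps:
C(O) = 1
-99*(86 - 47) - (13993 + C(-141))/(25089 - 22616) = -99*(86 - 47) - (13993 + 1)/(25089 - 22616) = -99*39 - 13994/2473 = -3861 - 13994/2473 = -9562247/2473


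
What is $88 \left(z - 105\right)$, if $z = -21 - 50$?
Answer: $-15488$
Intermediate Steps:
$z = -71$
$88 \left(z - 105\right) = 88 \left(-71 - 105\right) = 88 \left(-176\right) = -15488$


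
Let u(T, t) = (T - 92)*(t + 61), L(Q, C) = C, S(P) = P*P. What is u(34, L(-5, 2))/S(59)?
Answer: -3654/3481 ≈ -1.0497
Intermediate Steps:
S(P) = P**2
u(T, t) = (-92 + T)*(61 + t)
u(34, L(-5, 2))/S(59) = (-5612 - 92*2 + 61*34 + 34*2)/(59**2) = (-5612 - 184 + 2074 + 68)/3481 = -3654*1/3481 = -3654/3481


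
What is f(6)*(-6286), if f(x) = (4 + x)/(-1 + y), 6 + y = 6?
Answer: 62860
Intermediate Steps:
y = 0 (y = -6 + 6 = 0)
f(x) = -4 - x (f(x) = (4 + x)/(-1 + 0) = (4 + x)/(-1) = (4 + x)*(-1) = -4 - x)
f(6)*(-6286) = (-4 - 1*6)*(-6286) = (-4 - 6)*(-6286) = -10*(-6286) = 62860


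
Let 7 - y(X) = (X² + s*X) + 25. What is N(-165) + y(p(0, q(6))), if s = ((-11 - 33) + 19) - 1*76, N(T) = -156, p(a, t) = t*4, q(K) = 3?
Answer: 894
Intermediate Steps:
p(a, t) = 4*t
s = -101 (s = (-44 + 19) - 76 = -25 - 76 = -101)
y(X) = -18 - X² + 101*X (y(X) = 7 - ((X² - 101*X) + 25) = 7 - (25 + X² - 101*X) = 7 + (-25 - X² + 101*X) = -18 - X² + 101*X)
N(-165) + y(p(0, q(6))) = -156 + (-18 - (4*3)² + 101*(4*3)) = -156 + (-18 - 1*12² + 101*12) = -156 + (-18 - 1*144 + 1212) = -156 + (-18 - 144 + 1212) = -156 + 1050 = 894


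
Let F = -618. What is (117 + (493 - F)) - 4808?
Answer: -3580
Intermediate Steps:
(117 + (493 - F)) - 4808 = (117 + (493 - 1*(-618))) - 4808 = (117 + (493 + 618)) - 4808 = (117 + 1111) - 4808 = 1228 - 4808 = -3580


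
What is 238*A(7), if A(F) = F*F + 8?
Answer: 13566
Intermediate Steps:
A(F) = 8 + F² (A(F) = F² + 8 = 8 + F²)
238*A(7) = 238*(8 + 7²) = 238*(8 + 49) = 238*57 = 13566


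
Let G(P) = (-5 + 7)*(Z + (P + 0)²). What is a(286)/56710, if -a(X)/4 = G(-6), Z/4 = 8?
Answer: -272/28355 ≈ -0.0095927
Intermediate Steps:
Z = 32 (Z = 4*8 = 32)
G(P) = 64 + 2*P² (G(P) = (-5 + 7)*(32 + (P + 0)²) = 2*(32 + P²) = 64 + 2*P²)
a(X) = -544 (a(X) = -4*(64 + 2*(-6)²) = -4*(64 + 2*36) = -4*(64 + 72) = -4*136 = -544)
a(286)/56710 = -544/56710 = -544*1/56710 = -272/28355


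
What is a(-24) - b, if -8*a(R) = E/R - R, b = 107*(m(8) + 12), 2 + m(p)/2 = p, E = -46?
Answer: -246839/96 ≈ -2571.2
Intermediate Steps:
m(p) = -4 + 2*p
b = 2568 (b = 107*((-4 + 2*8) + 12) = 107*((-4 + 16) + 12) = 107*(12 + 12) = 107*24 = 2568)
a(R) = R/8 + 23/(4*R) (a(R) = -(-46/R - R)/8 = -(-R - 46/R)/8 = R/8 + 23/(4*R))
a(-24) - b = (⅛)*(46 + (-24)²)/(-24) - 1*2568 = (⅛)*(-1/24)*(46 + 576) - 2568 = (⅛)*(-1/24)*622 - 2568 = -311/96 - 2568 = -246839/96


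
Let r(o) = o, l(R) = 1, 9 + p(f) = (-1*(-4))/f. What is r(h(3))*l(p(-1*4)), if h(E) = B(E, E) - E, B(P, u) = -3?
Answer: -6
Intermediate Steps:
p(f) = -9 + 4/f (p(f) = -9 + (-1*(-4))/f = -9 + 4/f)
h(E) = -3 - E
r(h(3))*l(p(-1*4)) = (-3 - 1*3)*1 = (-3 - 3)*1 = -6*1 = -6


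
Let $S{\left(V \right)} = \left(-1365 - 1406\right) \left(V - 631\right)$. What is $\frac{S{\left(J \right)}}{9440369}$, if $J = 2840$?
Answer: $- \frac{6121139}{9440369} \approx -0.6484$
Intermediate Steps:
$S{\left(V \right)} = 1748501 - 2771 V$ ($S{\left(V \right)} = - 2771 \left(-631 + V\right) = 1748501 - 2771 V$)
$\frac{S{\left(J \right)}}{9440369} = \frac{1748501 - 7869640}{9440369} = \left(1748501 - 7869640\right) \frac{1}{9440369} = \left(-6121139\right) \frac{1}{9440369} = - \frac{6121139}{9440369}$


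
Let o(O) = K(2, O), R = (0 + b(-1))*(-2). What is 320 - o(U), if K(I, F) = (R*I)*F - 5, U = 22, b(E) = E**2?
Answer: 413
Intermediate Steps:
R = -2 (R = (0 + (-1)**2)*(-2) = (0 + 1)*(-2) = 1*(-2) = -2)
K(I, F) = -5 - 2*F*I (K(I, F) = (-2*I)*F - 5 = -2*F*I - 5 = -5 - 2*F*I)
o(O) = -5 - 4*O (o(O) = -5 - 2*O*2 = -5 - 4*O)
320 - o(U) = 320 - (-5 - 4*22) = 320 - (-5 - 88) = 320 - 1*(-93) = 320 + 93 = 413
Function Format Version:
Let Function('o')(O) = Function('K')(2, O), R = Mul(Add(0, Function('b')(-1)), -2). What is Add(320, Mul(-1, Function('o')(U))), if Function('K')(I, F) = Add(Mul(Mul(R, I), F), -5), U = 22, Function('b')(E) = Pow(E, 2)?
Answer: 413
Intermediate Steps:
R = -2 (R = Mul(Add(0, Pow(-1, 2)), -2) = Mul(Add(0, 1), -2) = Mul(1, -2) = -2)
Function('K')(I, F) = Add(-5, Mul(-2, F, I)) (Function('K')(I, F) = Add(Mul(Mul(-2, I), F), -5) = Add(Mul(-2, F, I), -5) = Add(-5, Mul(-2, F, I)))
Function('o')(O) = Add(-5, Mul(-4, O)) (Function('o')(O) = Add(-5, Mul(-2, O, 2)) = Add(-5, Mul(-4, O)))
Add(320, Mul(-1, Function('o')(U))) = Add(320, Mul(-1, Add(-5, Mul(-4, 22)))) = Add(320, Mul(-1, Add(-5, -88))) = Add(320, Mul(-1, -93)) = Add(320, 93) = 413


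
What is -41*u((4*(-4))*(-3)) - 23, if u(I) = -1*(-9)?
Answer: -392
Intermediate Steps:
u(I) = 9
-41*u((4*(-4))*(-3)) - 23 = -41*9 - 23 = -369 - 23 = -392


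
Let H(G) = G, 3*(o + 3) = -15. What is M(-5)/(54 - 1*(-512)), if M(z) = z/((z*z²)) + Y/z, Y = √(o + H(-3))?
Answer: 1/14150 - I*√11/2830 ≈ 7.0671e-5 - 0.001172*I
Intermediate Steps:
o = -8 (o = -3 + (⅓)*(-15) = -3 - 5 = -8)
Y = I*√11 (Y = √(-8 - 3) = √(-11) = I*√11 ≈ 3.3166*I)
M(z) = z⁻² + I*√11/z (M(z) = z/((z*z²)) + (I*√11)/z = z/(z³) + I*√11/z = z/z³ + I*√11/z = z⁻² + I*√11/z)
M(-5)/(54 - 1*(-512)) = ((1 + I*(-5)*√11)/(-5)²)/(54 - 1*(-512)) = ((1 - 5*I*√11)/25)/(54 + 512) = (1/25 - I*√11/5)/566 = (1/25 - I*√11/5)*(1/566) = 1/14150 - I*√11/2830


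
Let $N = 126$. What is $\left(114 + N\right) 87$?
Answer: $20880$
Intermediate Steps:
$\left(114 + N\right) 87 = \left(114 + 126\right) 87 = 240 \cdot 87 = 20880$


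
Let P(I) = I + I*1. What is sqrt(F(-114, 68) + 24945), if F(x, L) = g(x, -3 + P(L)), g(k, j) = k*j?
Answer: 3*sqrt(1087) ≈ 98.909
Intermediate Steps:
P(I) = 2*I (P(I) = I + I = 2*I)
g(k, j) = j*k
F(x, L) = x*(-3 + 2*L) (F(x, L) = (-3 + 2*L)*x = x*(-3 + 2*L))
sqrt(F(-114, 68) + 24945) = sqrt(-114*(-3 + 2*68) + 24945) = sqrt(-114*(-3 + 136) + 24945) = sqrt(-114*133 + 24945) = sqrt(-15162 + 24945) = sqrt(9783) = 3*sqrt(1087)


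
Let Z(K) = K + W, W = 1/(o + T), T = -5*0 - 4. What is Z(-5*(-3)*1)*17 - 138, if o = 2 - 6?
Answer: 919/8 ≈ 114.88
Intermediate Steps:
T = -4 (T = 0 - 4 = -4)
o = -4
W = -⅛ (W = 1/(-4 - 4) = 1/(-8) = -⅛ ≈ -0.12500)
Z(K) = -⅛ + K (Z(K) = K - ⅛ = -⅛ + K)
Z(-5*(-3)*1)*17 - 138 = (-⅛ - 5*(-3)*1)*17 - 138 = (-⅛ + 15*1)*17 - 138 = (-⅛ + 15)*17 - 138 = (119/8)*17 - 138 = 2023/8 - 138 = 919/8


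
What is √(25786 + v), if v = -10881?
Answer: √14905 ≈ 122.09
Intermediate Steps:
√(25786 + v) = √(25786 - 10881) = √14905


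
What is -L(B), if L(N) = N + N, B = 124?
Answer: -248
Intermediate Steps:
L(N) = 2*N
-L(B) = -2*124 = -1*248 = -248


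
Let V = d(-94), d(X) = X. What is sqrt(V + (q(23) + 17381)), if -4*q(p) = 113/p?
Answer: 3*sqrt(4064077)/46 ≈ 131.48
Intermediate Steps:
q(p) = -113/(4*p)
V = -94
sqrt(V + (q(23) + 17381)) = sqrt(-94 + (-113/4/23 + 17381)) = sqrt(-94 + (-113/4*1/23 + 17381)) = sqrt(-94 + (-113/92 + 17381)) = sqrt(-94 + 1598939/92) = sqrt(1590291/92) = 3*sqrt(4064077)/46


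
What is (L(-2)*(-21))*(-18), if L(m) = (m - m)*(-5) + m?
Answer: -756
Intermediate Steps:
L(m) = m (L(m) = 0*(-5) + m = 0 + m = m)
(L(-2)*(-21))*(-18) = -2*(-21)*(-18) = 42*(-18) = -756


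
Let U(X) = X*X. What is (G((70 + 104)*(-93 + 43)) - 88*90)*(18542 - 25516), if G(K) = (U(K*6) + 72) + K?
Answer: -19002918754248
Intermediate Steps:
U(X) = X**2
G(K) = 72 + K + 36*K**2 (G(K) = ((K*6)**2 + 72) + K = ((6*K)**2 + 72) + K = (36*K**2 + 72) + K = (72 + 36*K**2) + K = 72 + K + 36*K**2)
(G((70 + 104)*(-93 + 43)) - 88*90)*(18542 - 25516) = ((72 + (70 + 104)*(-93 + 43) + 36*((70 + 104)*(-93 + 43))**2) - 88*90)*(18542 - 25516) = ((72 + 174*(-50) + 36*(174*(-50))**2) - 7920)*(-6974) = ((72 - 8700 + 36*(-8700)**2) - 7920)*(-6974) = ((72 - 8700 + 36*75690000) - 7920)*(-6974) = ((72 - 8700 + 2724840000) - 7920)*(-6974) = (2724831372 - 7920)*(-6974) = 2724823452*(-6974) = -19002918754248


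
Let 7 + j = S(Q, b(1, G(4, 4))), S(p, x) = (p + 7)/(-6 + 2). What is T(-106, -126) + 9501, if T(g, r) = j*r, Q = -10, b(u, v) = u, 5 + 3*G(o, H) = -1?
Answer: 20577/2 ≈ 10289.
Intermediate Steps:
G(o, H) = -2 (G(o, H) = -5/3 + (⅓)*(-1) = -5/3 - ⅓ = -2)
S(p, x) = -7/4 - p/4 (S(p, x) = (7 + p)/(-4) = (7 + p)*(-¼) = -7/4 - p/4)
j = -25/4 (j = -7 + (-7/4 - ¼*(-10)) = -7 + (-7/4 + 5/2) = -7 + ¾ = -25/4 ≈ -6.2500)
T(g, r) = -25*r/4
T(-106, -126) + 9501 = -25/4*(-126) + 9501 = 1575/2 + 9501 = 20577/2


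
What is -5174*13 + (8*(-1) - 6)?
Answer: -67276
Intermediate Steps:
-5174*13 + (8*(-1) - 6) = -398*169 + (-8 - 6) = -67262 - 14 = -67276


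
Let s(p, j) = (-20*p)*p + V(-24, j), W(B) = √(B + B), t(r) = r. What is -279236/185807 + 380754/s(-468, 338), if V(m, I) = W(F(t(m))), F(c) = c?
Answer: -118084459892914316/74278690310259407 - 63459*I*√3/799525209602 ≈ -1.5897 - 1.3747e-7*I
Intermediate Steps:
W(B) = √2*√B (W(B) = √(2*B) = √2*√B)
V(m, I) = √2*√m
s(p, j) = -20*p² + 4*I*√3 (s(p, j) = (-20*p)*p + √2*√(-24) = -20*p² + √2*(2*I*√6) = -20*p² + 4*I*√3)
-279236/185807 + 380754/s(-468, 338) = -279236/185807 + 380754/(-20*(-468)² + 4*I*√3) = -279236*1/185807 + 380754/(-20*219024 + 4*I*√3) = -279236/185807 + 380754/(-4380480 + 4*I*√3)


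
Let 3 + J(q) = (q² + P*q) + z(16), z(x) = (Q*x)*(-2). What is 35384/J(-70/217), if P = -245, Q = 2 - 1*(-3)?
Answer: -34004024/80593 ≈ -421.92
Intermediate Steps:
Q = 5 (Q = 2 + 3 = 5)
z(x) = -10*x (z(x) = (5*x)*(-2) = -10*x)
J(q) = -163 + q² - 245*q (J(q) = -3 + ((q² - 245*q) - 10*16) = -3 + ((q² - 245*q) - 160) = -3 + (-160 + q² - 245*q) = -163 + q² - 245*q)
35384/J(-70/217) = 35384/(-163 + (-70/217)² - (-17150)/217) = 35384/(-163 + (-70*1/217)² - (-17150)/217) = 35384/(-163 + (-10/31)² - 245*(-10/31)) = 35384/(-163 + 100/961 + 2450/31) = 35384/(-80593/961) = 35384*(-961/80593) = -34004024/80593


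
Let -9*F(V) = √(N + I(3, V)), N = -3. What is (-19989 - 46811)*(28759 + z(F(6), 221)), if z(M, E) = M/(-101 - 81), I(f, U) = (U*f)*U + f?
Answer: -1921101200 - 66800*√3/273 ≈ -1.9211e+9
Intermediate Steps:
I(f, U) = f + f*U² (I(f, U) = f*U² + f = f + f*U²)
F(V) = -√3*√(V²)/9 (F(V) = -√(-3 + 3*(1 + V²))/9 = -√(-3 + (3 + 3*V²))/9 = -√3*√(V²)/9)
z(M, E) = -M/182 (z(M, E) = M/(-182) = M*(-1/182) = -M/182)
(-19989 - 46811)*(28759 + z(F(6), 221)) = (-19989 - 46811)*(28759 - (-1)*√3*√(6²)/1638) = -66800*(28759 - (-1)*√3*√36/1638) = -66800*(28759 - (-1)*√3*6/1638) = -66800*(28759 - (-1)*√3/273) = -66800*(28759 + √3/273) = -1921101200 - 66800*√3/273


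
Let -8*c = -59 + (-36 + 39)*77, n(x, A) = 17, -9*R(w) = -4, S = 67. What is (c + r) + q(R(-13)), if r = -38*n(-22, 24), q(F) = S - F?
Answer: -10817/18 ≈ -600.94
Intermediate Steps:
R(w) = 4/9 (R(w) = -1/9*(-4) = 4/9)
q(F) = 67 - F
r = -646 (r = -38*17 = -646)
c = -43/2 (c = -(-59 + (-36 + 39)*77)/8 = -(-59 + 3*77)/8 = -(-59 + 231)/8 = -1/8*172 = -43/2 ≈ -21.500)
(c + r) + q(R(-13)) = (-43/2 - 646) + (67 - 1*4/9) = -1335/2 + (67 - 4/9) = -1335/2 + 599/9 = -10817/18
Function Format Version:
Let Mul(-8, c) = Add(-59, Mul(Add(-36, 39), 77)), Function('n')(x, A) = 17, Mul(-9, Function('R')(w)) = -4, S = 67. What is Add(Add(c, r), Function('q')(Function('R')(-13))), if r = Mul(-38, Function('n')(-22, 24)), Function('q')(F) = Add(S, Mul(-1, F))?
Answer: Rational(-10817, 18) ≈ -600.94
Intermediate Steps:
Function('R')(w) = Rational(4, 9) (Function('R')(w) = Mul(Rational(-1, 9), -4) = Rational(4, 9))
Function('q')(F) = Add(67, Mul(-1, F))
r = -646 (r = Mul(-38, 17) = -646)
c = Rational(-43, 2) (c = Mul(Rational(-1, 8), Add(-59, Mul(Add(-36, 39), 77))) = Mul(Rational(-1, 8), Add(-59, Mul(3, 77))) = Mul(Rational(-1, 8), Add(-59, 231)) = Mul(Rational(-1, 8), 172) = Rational(-43, 2) ≈ -21.500)
Add(Add(c, r), Function('q')(Function('R')(-13))) = Add(Add(Rational(-43, 2), -646), Add(67, Mul(-1, Rational(4, 9)))) = Add(Rational(-1335, 2), Add(67, Rational(-4, 9))) = Add(Rational(-1335, 2), Rational(599, 9)) = Rational(-10817, 18)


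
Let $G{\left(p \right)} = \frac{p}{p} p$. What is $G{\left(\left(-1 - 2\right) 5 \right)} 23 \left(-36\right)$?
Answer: $12420$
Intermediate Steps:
$G{\left(p \right)} = p$ ($G{\left(p \right)} = 1 p = p$)
$G{\left(\left(-1 - 2\right) 5 \right)} 23 \left(-36\right) = \left(-1 - 2\right) 5 \cdot 23 \left(-36\right) = \left(-3\right) 5 \cdot 23 \left(-36\right) = \left(-15\right) 23 \left(-36\right) = \left(-345\right) \left(-36\right) = 12420$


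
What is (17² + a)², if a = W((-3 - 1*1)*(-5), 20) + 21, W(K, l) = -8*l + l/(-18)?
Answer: 1795600/81 ≈ 22168.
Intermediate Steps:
W(K, l) = -145*l/18 (W(K, l) = -8*l + l*(-1/18) = -8*l - l/18 = -145*l/18)
a = -1261/9 (a = -145/18*20 + 21 = -1450/9 + 21 = -1261/9 ≈ -140.11)
(17² + a)² = (17² - 1261/9)² = (289 - 1261/9)² = (1340/9)² = 1795600/81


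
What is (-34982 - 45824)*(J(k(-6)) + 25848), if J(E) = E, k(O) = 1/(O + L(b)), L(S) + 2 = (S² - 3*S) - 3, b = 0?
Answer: -2088666142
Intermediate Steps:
L(S) = -5 + S² - 3*S (L(S) = -2 + ((S² - 3*S) - 3) = -2 + (-3 + S² - 3*S) = -5 + S² - 3*S)
k(O) = 1/(-5 + O) (k(O) = 1/(O + (-5 + 0² - 3*0)) = 1/(O + (-5 + 0 + 0)) = 1/(O - 5) = 1/(-5 + O))
(-34982 - 45824)*(J(k(-6)) + 25848) = (-34982 - 45824)*(1/(-5 - 6) + 25848) = -80806*(1/(-11) + 25848) = -80806*(-1/11 + 25848) = -80806*284327/11 = -2088666142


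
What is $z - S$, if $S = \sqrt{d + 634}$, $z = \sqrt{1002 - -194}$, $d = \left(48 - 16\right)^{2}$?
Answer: $- \sqrt{1658} + 2 \sqrt{299} \approx -6.1353$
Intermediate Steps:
$d = 1024$ ($d = 32^{2} = 1024$)
$z = 2 \sqrt{299}$ ($z = \sqrt{1002 + 194} = \sqrt{1196} = 2 \sqrt{299} \approx 34.583$)
$S = \sqrt{1658}$ ($S = \sqrt{1024 + 634} = \sqrt{1658} \approx 40.719$)
$z - S = 2 \sqrt{299} - \sqrt{1658} = - \sqrt{1658} + 2 \sqrt{299}$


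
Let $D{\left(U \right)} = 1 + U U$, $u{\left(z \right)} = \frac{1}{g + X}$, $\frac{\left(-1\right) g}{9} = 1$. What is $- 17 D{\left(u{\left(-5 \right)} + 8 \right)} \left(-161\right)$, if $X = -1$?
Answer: $\frac{17355317}{100} \approx 1.7355 \cdot 10^{5}$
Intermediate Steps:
$g = -9$ ($g = \left(-9\right) 1 = -9$)
$u{\left(z \right)} = - \frac{1}{10}$ ($u{\left(z \right)} = \frac{1}{-9 - 1} = \frac{1}{-10} = - \frac{1}{10}$)
$D{\left(U \right)} = 1 + U^{2}$
$- 17 D{\left(u{\left(-5 \right)} + 8 \right)} \left(-161\right) = - 17 \left(1 + \left(- \frac{1}{10} + 8\right)^{2}\right) \left(-161\right) = - 17 \left(1 + \left(\frac{79}{10}\right)^{2}\right) \left(-161\right) = - 17 \left(1 + \frac{6241}{100}\right) \left(-161\right) = \left(-17\right) \frac{6341}{100} \left(-161\right) = \left(- \frac{107797}{100}\right) \left(-161\right) = \frac{17355317}{100}$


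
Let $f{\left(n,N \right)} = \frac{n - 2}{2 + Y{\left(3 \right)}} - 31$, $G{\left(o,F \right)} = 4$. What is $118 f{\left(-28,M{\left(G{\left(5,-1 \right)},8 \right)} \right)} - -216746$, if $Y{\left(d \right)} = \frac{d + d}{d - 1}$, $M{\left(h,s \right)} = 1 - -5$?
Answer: $212380$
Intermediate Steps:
$M{\left(h,s \right)} = 6$ ($M{\left(h,s \right)} = 1 + 5 = 6$)
$Y{\left(d \right)} = \frac{2 d}{-1 + d}$
$f{\left(n,N \right)} = - \frac{157}{5} + \frac{n}{5}$ ($f{\left(n,N \right)} = \frac{n - 2}{2 + 2 \cdot 3 \frac{1}{-1 + 3}} - 31 = \frac{-2 + n}{2 + 2 \cdot 3 \cdot \frac{1}{2}} - 31 = \frac{-2 + n}{2 + 3} - 31 = \frac{-2 + n}{5} - 31 = \left(-2 + n\right) \frac{1}{5} - 31 = \left(- \frac{2}{5} + \frac{n}{5}\right) - 31 = - \frac{157}{5} + \frac{n}{5}$)
$118 f{\left(-28,M{\left(G{\left(5,-1 \right)},8 \right)} \right)} - -216746 = 118 \left(- \frac{157}{5} + \frac{1}{5} \left(-28\right)\right) - -216746 = 118 \left(- \frac{157}{5} - \frac{28}{5}\right) + 216746 = 118 \left(-37\right) + 216746 = -4366 + 216746 = 212380$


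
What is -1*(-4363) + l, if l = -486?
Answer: 3877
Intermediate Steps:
-1*(-4363) + l = -1*(-4363) - 486 = 4363 - 486 = 3877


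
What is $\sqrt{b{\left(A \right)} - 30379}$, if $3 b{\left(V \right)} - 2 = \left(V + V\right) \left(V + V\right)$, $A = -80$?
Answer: $i \sqrt{21845} \approx 147.8 i$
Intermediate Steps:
$b{\left(V \right)} = \frac{2}{3} + \frac{4 V^{2}}{3}$ ($b{\left(V \right)} = \frac{2}{3} + \frac{\left(V + V\right) \left(V + V\right)}{3} = \frac{2}{3} + \frac{2 V 2 V}{3} = \frac{2}{3} + \frac{4 V^{2}}{3}$)
$\sqrt{b{\left(A \right)} - 30379} = \sqrt{\left(\frac{2}{3} + \frac{4 \left(-80\right)^{2}}{3}\right) - 30379} = \sqrt{\left(\frac{2}{3} + \frac{4}{3} \cdot 6400\right) - 30379} = \sqrt{\left(\frac{2}{3} + \frac{25600}{3}\right) - 30379} = \sqrt{8534 - 30379} = \sqrt{-21845} = i \sqrt{21845}$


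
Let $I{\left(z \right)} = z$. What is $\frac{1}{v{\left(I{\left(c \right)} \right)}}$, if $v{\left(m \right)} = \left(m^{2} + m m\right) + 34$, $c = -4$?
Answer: $\frac{1}{66} \approx 0.015152$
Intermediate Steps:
$v{\left(m \right)} = 34 + 2 m^{2}$ ($v{\left(m \right)} = \left(m^{2} + m^{2}\right) + 34 = 2 m^{2} + 34 = 34 + 2 m^{2}$)
$\frac{1}{v{\left(I{\left(c \right)} \right)}} = \frac{1}{34 + 2 \left(-4\right)^{2}} = \frac{1}{34 + 2 \cdot 16} = \frac{1}{34 + 32} = \frac{1}{66}$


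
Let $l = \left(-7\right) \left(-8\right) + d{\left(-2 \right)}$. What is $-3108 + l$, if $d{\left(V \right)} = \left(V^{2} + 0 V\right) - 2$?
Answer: $-3050$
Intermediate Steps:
$d{\left(V \right)} = -2 + V^{2}$ ($d{\left(V \right)} = \left(V^{2} + 0\right) - 2 = V^{2} - 2 = -2 + V^{2}$)
$l = 58$ ($l = \left(-7\right) \left(-8\right) - \left(2 - \left(-2\right)^{2}\right) = 56 + \left(-2 + 4\right) = 56 + 2 = 58$)
$-3108 + l = -3108 + 58 = -3050$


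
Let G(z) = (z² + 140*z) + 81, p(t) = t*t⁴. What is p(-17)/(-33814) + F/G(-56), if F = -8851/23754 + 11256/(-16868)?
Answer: 164380837454313080/3914720891952849 ≈ 41.990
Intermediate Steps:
p(t) = t⁵
F = -104168423/100170618 (F = -8851*1/23754 + 11256*(-1/16868) = -8851/23754 - 2814/4217 = -104168423/100170618 ≈ -1.0399)
G(z) = 81 + z² + 140*z
p(-17)/(-33814) + F/G(-56) = (-17)⁵/(-33814) - 104168423/(100170618*(81 + (-56)² + 140*(-56))) = -1419857*(-1/33814) - 104168423/(100170618*(81 + 3136 - 7840)) = 1419857/33814 - 104168423/100170618/(-4623) = 1419857/33814 - 104168423/100170618*(-1/4623) = 1419857/33814 + 104168423/463088767014 = 164380837454313080/3914720891952849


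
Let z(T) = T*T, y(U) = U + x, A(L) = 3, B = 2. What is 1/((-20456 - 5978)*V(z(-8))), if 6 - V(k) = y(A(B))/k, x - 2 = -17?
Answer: -8/1308483 ≈ -6.1140e-6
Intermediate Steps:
x = -15 (x = 2 - 17 = -15)
y(U) = -15 + U (y(U) = U - 15 = -15 + U)
z(T) = T**2
V(k) = 6 + 12/k (V(k) = 6 - (-15 + 3)/k = 6 - (-12)/k = 6 + 12/k)
1/((-20456 - 5978)*V(z(-8))) = 1/((-20456 - 5978)*(6 + 12/((-8)**2))) = 1/((-26434)*(6 + 12/64)) = -1/(26434*(6 + 12*(1/64))) = -1/(26434*(6 + 3/16)) = -1/(26434*99/16) = -1/26434*16/99 = -8/1308483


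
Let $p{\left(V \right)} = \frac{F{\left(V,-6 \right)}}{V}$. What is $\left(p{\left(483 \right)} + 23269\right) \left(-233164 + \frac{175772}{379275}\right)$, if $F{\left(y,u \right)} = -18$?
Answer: $- \frac{331297189058087384}{61063275} \approx -5.4255 \cdot 10^{9}$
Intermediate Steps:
$p{\left(V \right)} = - \frac{18}{V}$
$\left(p{\left(483 \right)} + 23269\right) \left(-233164 + \frac{175772}{379275}\right) = \left(- \frac{18}{483} + 23269\right) \left(-233164 + \frac{175772}{379275}\right) = \left(\left(-18\right) \frac{1}{483} + 23269\right) \left(-233164 + 175772 \cdot \frac{1}{379275}\right) = \left(- \frac{6}{161} + 23269\right) \left(-233164 + \frac{175772}{379275}\right) = \frac{3746303}{161} \left(- \frac{88433100328}{379275}\right) = - \frac{331297189058087384}{61063275}$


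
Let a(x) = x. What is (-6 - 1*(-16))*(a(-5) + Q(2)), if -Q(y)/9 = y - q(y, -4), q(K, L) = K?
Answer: -50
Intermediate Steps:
Q(y) = 0 (Q(y) = -9*(y - y) = -9*0 = 0)
(-6 - 1*(-16))*(a(-5) + Q(2)) = (-6 - 1*(-16))*(-5 + 0) = (-6 + 16)*(-5) = 10*(-5) = -50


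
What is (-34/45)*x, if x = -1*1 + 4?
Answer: -34/15 ≈ -2.2667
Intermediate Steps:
x = 3 (x = -1 + 4 = 3)
(-34/45)*x = (-34/45)*3 = ((1/45)*(-34))*3 = -34/45*3 = -34/15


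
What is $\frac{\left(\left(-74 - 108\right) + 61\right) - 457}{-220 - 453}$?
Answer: $\frac{578}{673} \approx 0.85884$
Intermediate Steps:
$\frac{\left(\left(-74 - 108\right) + 61\right) - 457}{-220 - 453} = \frac{\left(-182 + 61\right) - 457}{-673} = \left(-121 - 457\right) \left(- \frac{1}{673}\right) = \left(-578\right) \left(- \frac{1}{673}\right) = \frac{578}{673}$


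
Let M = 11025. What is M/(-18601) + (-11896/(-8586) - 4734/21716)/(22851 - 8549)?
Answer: -82572659427023/139332935046492 ≈ -0.59263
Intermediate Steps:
M/(-18601) + (-11896/(-8586) - 4734/21716)/(22851 - 8549) = 11025/(-18601) + (-11896/(-8586) - 4734/21716)/(22851 - 8549) = 11025*(-1/18601) + (-11896*(-1/8586) - 4734*1/21716)/14302 = -11025/18601 + (5948/4293 - 2367/10858)*(1/14302) = -11025/18601 + (54421853/46613394)*(1/14302) = -11025/18601 + 54421853/666664760988 = -82572659427023/139332935046492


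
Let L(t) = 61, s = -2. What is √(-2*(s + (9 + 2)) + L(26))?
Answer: √43 ≈ 6.5574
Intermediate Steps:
√(-2*(s + (9 + 2)) + L(26)) = √(-2*(-2 + (9 + 2)) + 61) = √(-2*(-2 + 11) + 61) = √(-2*9 + 61) = √(-18 + 61) = √43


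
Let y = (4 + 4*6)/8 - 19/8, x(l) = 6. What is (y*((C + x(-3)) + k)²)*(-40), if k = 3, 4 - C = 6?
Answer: -2205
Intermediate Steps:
C = -2 (C = 4 - 1*6 = 4 - 6 = -2)
y = 9/8 (y = (4 + 24)*(⅛) - 19*⅛ = 28*(⅛) - 19/8 = 7/2 - 19/8 = 9/8 ≈ 1.1250)
(y*((C + x(-3)) + k)²)*(-40) = (9*((-2 + 6) + 3)²/8)*(-40) = (9*(4 + 3)²/8)*(-40) = ((9/8)*7²)*(-40) = ((9/8)*49)*(-40) = (441/8)*(-40) = -2205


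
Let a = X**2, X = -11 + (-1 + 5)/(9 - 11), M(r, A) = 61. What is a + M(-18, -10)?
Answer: 230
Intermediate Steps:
X = -13 (X = -11 + 4/(-2) = -11 + 4*(-1/2) = -11 - 2 = -13)
a = 169 (a = (-13)**2 = 169)
a + M(-18, -10) = 169 + 61 = 230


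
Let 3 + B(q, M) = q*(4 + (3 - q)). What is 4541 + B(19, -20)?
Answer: 4310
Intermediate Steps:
B(q, M) = -3 + q*(7 - q) (B(q, M) = -3 + q*(4 + (3 - q)) = -3 + q*(7 - q))
4541 + B(19, -20) = 4541 + (-3 - 1*19² + 7*19) = 4541 + (-3 - 1*361 + 133) = 4541 + (-3 - 361 + 133) = 4541 - 231 = 4310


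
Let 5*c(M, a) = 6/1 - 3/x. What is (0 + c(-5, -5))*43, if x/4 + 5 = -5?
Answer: 10449/200 ≈ 52.245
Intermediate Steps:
x = -40 (x = -20 + 4*(-5) = -20 - 20 = -40)
c(M, a) = 243/200 (c(M, a) = (6/1 - 3/(-40))/5 = (6*1 - 3*(-1/40))/5 = (6 + 3/40)/5 = (⅕)*(243/40) = 243/200)
(0 + c(-5, -5))*43 = (0 + 243/200)*43 = (243/200)*43 = 10449/200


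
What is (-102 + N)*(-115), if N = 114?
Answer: -1380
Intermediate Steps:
(-102 + N)*(-115) = (-102 + 114)*(-115) = 12*(-115) = -1380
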